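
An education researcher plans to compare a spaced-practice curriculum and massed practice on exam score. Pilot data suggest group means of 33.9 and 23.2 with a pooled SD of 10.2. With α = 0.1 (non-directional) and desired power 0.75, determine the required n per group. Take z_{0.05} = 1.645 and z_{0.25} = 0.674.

n = 10 per group

Cohen's d = |M₁ − M₂| / SD_pooled = |33.9 − 23.2| / 10.2 = 10.7 / 10.2 = 1.049.
For two independent groups with equal n: n = 2·((z_{α/2} + z_β) / d)².
z_{α/2} + z_β = 1.645 + 0.674 = 2.319.
n = 2 × (2.319 / 1.049)² = 2 × 2.211² = 2 × 4.89 = 9.8.
Round up to the next whole participant.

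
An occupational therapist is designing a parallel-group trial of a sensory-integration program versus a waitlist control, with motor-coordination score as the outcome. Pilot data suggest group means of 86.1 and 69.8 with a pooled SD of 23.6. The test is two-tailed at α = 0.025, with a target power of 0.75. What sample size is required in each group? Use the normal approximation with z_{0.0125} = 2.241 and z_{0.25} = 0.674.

Cohen's d = |M₁ − M₂| / SD_pooled = |86.1 − 69.8| / 23.6 = 16.3 / 23.6 = 0.691.
For two independent groups with equal n: n = 2·((z_{α/2} + z_β) / d)².
z_{α/2} + z_β = 2.241 + 0.674 = 2.915.
n = 2 × (2.915 / 0.691)² = 2 × 4.219² = 2 × 17.80 = 35.6.
Round up to the next whole participant.

n = 36 per group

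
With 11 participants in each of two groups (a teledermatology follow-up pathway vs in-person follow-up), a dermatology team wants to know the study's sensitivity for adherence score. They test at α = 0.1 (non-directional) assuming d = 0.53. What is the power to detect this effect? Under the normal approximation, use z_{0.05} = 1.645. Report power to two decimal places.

For two equal groups, power = Φ(d·√(n/2) − z_{α/2}).
d·√(n/2) = 0.53 × √(11/2) = 0.53 × 2.345 = 1.243.
z_β = 1.243 − 1.645 = -0.402.
Power = Φ(-0.402) = 0.344.

power ≈ 0.34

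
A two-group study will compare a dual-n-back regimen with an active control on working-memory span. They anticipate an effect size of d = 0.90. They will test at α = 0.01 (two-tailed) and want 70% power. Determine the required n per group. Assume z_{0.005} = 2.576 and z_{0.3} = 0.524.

n = 24 per group

For two independent groups with equal n: n = 2·((z_{α/2} + z_β) / d)².
z_{α/2} + z_β = 2.576 + 0.524 = 3.100.
n = 2 × (3.100 / 0.90)² = 2 × 3.444² = 2 × 11.86 = 23.7.
Round up to the next whole participant.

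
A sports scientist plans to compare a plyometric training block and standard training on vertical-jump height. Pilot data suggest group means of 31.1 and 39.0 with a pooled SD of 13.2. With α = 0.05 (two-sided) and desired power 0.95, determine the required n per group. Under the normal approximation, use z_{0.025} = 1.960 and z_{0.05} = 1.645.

n = 73 per group

Cohen's d = |M₁ − M₂| / SD_pooled = |31.1 − 39.0| / 13.2 = 7.9 / 13.2 = 0.598.
For two independent groups with equal n: n = 2·((z_{α/2} + z_β) / d)².
z_{α/2} + z_β = 1.960 + 1.645 = 3.605.
n = 2 × (3.605 / 0.598)² = 2 × 6.028² = 2 × 36.34 = 72.7.
Round up to the next whole participant.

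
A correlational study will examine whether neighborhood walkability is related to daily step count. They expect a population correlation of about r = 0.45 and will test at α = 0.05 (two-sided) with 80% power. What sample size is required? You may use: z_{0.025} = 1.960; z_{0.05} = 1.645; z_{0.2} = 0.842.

Fisher's z: C = ½·ln((1+r)/(1−r)) = ½·ln(2.6364) = 0.4847.
n = ((z_{α/2} + z_β)/C)² + 3.
(1.960 + 0.842) / 0.4847 = 2.802 / 0.4847 = 5.781.
n = 5.781² + 3 = 33.42 + 3 = 36.4.
Round up.

n = 37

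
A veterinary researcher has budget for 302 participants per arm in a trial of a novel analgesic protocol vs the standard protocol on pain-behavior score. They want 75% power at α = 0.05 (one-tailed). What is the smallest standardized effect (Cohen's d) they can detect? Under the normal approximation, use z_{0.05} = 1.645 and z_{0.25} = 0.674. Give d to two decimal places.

For two independent groups of n = 302 each: d_min = (z_{α} + z_β)·√(2/n).
z-sum = 1.645 + 0.674 = 2.319.
d_min = 2.319 × √(2/302) = 2.319 × 0.0814 = 0.189.

d_min ≈ 0.19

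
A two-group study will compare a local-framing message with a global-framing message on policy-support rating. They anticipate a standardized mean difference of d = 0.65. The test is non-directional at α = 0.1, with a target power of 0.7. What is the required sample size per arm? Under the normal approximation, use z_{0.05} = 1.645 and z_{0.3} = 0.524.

For two independent groups with equal n: n = 2·((z_{α/2} + z_β) / d)².
z_{α/2} + z_β = 1.645 + 0.524 = 2.169.
n = 2 × (2.169 / 0.65)² = 2 × 3.337² = 2 × 11.14 = 22.3.
Round up to the next whole participant.

n = 23 per group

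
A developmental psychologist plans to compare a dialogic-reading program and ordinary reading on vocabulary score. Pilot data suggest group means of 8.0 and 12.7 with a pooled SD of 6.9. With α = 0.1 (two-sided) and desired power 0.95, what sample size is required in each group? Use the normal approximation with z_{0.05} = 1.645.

n = 47 per group

Cohen's d = |M₁ − M₂| / SD_pooled = |8.0 − 12.7| / 6.9 = 4.7 / 6.9 = 0.681.
For two independent groups with equal n: n = 2·((z_{α/2} + z_β) / d)².
z_{α/2} + z_β = 1.645 + 1.645 = 3.290.
n = 2 × (3.290 / 0.681)² = 2 × 4.831² = 2 × 23.34 = 46.7.
Round up to the next whole participant.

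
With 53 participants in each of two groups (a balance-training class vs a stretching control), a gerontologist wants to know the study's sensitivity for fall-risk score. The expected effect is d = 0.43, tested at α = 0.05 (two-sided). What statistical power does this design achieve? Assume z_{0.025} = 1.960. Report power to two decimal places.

power ≈ 0.60

For two equal groups, power = Φ(d·√(n/2) − z_{α/2}).
d·√(n/2) = 0.43 × √(53/2) = 0.43 × 5.148 = 2.214.
z_β = 2.214 − 1.960 = 0.254.
Power = Φ(0.254) = 0.600.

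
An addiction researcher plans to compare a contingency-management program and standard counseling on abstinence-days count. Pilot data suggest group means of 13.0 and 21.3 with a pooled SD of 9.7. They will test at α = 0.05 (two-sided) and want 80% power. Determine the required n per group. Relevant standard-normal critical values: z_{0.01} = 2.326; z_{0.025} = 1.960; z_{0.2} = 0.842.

Cohen's d = |M₁ − M₂| / SD_pooled = |13.0 − 21.3| / 9.7 = 8.3 / 9.7 = 0.856.
For two independent groups with equal n: n = 2·((z_{α/2} + z_β) / d)².
z_{α/2} + z_β = 1.960 + 0.842 = 2.802.
n = 2 × (2.802 / 0.856)² = 2 × 3.273² = 2 × 10.71 = 21.4.
Round up to the next whole participant.

n = 22 per group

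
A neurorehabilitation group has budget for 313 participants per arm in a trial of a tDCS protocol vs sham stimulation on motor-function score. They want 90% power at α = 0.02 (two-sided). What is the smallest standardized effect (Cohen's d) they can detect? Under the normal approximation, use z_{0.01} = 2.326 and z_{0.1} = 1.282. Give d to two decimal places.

d_min ≈ 0.29

For two independent groups of n = 313 each: d_min = (z_{α/2} + z_β)·√(2/n).
z-sum = 2.326 + 1.282 = 3.608.
d_min = 3.608 × √(2/313) = 3.608 × 0.0799 = 0.288.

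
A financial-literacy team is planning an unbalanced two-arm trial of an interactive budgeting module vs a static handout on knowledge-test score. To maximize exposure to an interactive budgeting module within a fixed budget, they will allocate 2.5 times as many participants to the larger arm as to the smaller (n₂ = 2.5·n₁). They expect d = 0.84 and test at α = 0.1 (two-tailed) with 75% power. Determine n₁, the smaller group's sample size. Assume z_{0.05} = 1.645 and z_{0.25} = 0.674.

n₁ = 11

With allocation ratio k = n₂/n₁ = 2.5, Var(x̄₁−x̄₂) = σ²(1/n₁ + 1/(k·n₁)) = σ²·(k+1)/(k·n₁).
So n₁ = (1 + 1/k)·((z_{α/2} + z_β)/d)² = 1.400 × (2.319/0.84)².
n₁ = 1.400 × 7.62 = 10.7.
Round up: n₁ = 11, giving n₂ = ⌈2.5 × 11⌉ = ⌈27.5⌉ = 28.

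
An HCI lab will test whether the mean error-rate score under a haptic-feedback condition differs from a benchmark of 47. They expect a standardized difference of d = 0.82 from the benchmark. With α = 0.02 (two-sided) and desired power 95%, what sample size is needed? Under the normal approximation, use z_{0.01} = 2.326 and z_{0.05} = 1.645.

For a one-sample test: n = ((z_{α/2} + z_β) / d)².
z_{α/2} + z_β = 2.326 + 1.645 = 3.971.
n = (3.971 / 0.82)² = 4.843² = 23.45.
Round up.

n = 24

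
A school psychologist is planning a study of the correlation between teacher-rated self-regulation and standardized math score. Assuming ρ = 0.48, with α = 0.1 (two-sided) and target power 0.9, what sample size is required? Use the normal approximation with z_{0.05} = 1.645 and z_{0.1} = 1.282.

Fisher's z: C = ½·ln((1+r)/(1−r)) = ½·ln(2.8462) = 0.5230.
n = ((z_{α/2} + z_β)/C)² + 3.
(1.645 + 1.282) / 0.5230 = 2.927 / 0.5230 = 5.597.
n = 5.597² + 3 = 31.32 + 3 = 34.3.
Round up.

n = 35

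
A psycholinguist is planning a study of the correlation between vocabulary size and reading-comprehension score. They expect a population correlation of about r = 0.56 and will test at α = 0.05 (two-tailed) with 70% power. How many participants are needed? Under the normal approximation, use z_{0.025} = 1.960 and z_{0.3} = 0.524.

Fisher's z: C = ½·ln((1+r)/(1−r)) = ½·ln(3.5455) = 0.6328.
n = ((z_{α/2} + z_β)/C)² + 3.
(1.960 + 0.524) / 0.6328 = 2.484 / 0.6328 = 3.925.
n = 3.925² + 3 = 15.41 + 3 = 18.4.
Round up.

n = 19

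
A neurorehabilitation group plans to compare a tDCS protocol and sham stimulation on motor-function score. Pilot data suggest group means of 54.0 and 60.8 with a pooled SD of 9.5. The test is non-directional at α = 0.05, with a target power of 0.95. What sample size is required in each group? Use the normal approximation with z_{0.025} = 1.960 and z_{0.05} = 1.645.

Cohen's d = |M₁ − M₂| / SD_pooled = |54.0 − 60.8| / 9.5 = 6.8 / 9.5 = 0.716.
For two independent groups with equal n: n = 2·((z_{α/2} + z_β) / d)².
z_{α/2} + z_β = 1.960 + 1.645 = 3.605.
n = 2 × (3.605 / 0.716)² = 2 × 5.035² = 2 × 25.35 = 50.7.
Round up to the next whole participant.

n = 51 per group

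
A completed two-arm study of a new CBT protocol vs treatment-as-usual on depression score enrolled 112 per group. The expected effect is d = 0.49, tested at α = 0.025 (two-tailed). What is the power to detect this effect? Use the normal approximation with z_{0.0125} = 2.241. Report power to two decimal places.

power ≈ 0.92

For two equal groups, power = Φ(d·√(n/2) − z_{α/2}).
d·√(n/2) = 0.49 × √(112/2) = 0.49 × 7.483 = 3.667.
z_β = 3.667 − 2.241 = 1.426.
Power = Φ(1.426) = 0.923.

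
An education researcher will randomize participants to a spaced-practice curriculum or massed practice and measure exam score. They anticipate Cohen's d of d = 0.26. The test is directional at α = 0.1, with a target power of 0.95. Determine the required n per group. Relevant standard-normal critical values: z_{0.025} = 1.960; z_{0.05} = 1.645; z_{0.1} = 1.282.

For two independent groups with equal n: n = 2·((z_{α} + z_β) / d)².
z_{α} + z_β = 1.282 + 1.645 = 2.927.
n = 2 × (2.927 / 0.26)² = 2 × 11.258² = 2 × 126.74 = 253.5.
Round up to the next whole participant.

n = 254 per group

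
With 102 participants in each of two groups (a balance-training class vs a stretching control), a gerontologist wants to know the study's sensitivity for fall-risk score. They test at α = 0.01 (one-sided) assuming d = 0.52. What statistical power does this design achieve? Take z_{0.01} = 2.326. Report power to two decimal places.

For two equal groups, power = Φ(d·√(n/2) − z_{α}).
d·√(n/2) = 0.52 × √(102/2) = 0.52 × 7.141 = 3.714.
z_β = 3.714 − 2.326 = 1.388.
Power = Φ(1.388) = 0.917.

power ≈ 0.92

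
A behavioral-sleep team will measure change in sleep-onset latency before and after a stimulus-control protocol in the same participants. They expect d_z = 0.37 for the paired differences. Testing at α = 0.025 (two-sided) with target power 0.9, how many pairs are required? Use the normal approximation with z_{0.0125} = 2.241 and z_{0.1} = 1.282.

n = 91 pairs

For a paired (one-sample on differences) test: n = ((z_{α/2} + z_β) / d)².
z_{α/2} + z_β = 2.241 + 1.282 = 3.523.
n = (3.523 / 0.37)² = 9.522² = 90.66.
Round up.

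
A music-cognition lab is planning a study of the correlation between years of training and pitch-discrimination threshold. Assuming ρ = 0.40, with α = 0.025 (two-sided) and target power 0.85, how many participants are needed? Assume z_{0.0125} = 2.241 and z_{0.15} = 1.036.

Fisher's z: C = ½·ln((1+r)/(1−r)) = ½·ln(2.3333) = 0.4236.
n = ((z_{α/2} + z_β)/C)² + 3.
(2.241 + 1.036) / 0.4236 = 3.277 / 0.4236 = 7.736.
n = 7.736² + 3 = 59.85 + 3 = 62.8.
Round up.

n = 63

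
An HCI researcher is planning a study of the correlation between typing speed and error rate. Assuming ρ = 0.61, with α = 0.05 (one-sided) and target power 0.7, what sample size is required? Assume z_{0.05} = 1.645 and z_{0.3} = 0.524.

n = 13

Fisher's z: C = ½·ln((1+r)/(1−r)) = ½·ln(4.1282) = 0.7089.
n = ((z_{α} + z_β)/C)² + 3.
(1.645 + 0.524) / 0.7089 = 2.169 / 0.7089 = 3.060.
n = 3.060² + 3 = 9.36 + 3 = 12.4.
Round up.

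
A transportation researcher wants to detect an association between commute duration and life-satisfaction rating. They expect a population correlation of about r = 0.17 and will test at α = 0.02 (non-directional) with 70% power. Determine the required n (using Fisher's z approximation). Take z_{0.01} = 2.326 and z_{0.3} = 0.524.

n = 279

Fisher's z: C = ½·ln((1+r)/(1−r)) = ½·ln(1.4096) = 0.1717.
n = ((z_{α/2} + z_β)/C)² + 3.
(2.326 + 0.524) / 0.1717 = 2.850 / 0.1717 = 16.599.
n = 16.599² + 3 = 275.52 + 3 = 278.5.
Round up.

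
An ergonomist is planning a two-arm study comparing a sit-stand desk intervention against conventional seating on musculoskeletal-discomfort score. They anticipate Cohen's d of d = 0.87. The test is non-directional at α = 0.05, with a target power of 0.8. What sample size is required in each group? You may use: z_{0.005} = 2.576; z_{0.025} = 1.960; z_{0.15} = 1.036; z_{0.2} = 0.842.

n = 21 per group

For two independent groups with equal n: n = 2·((z_{α/2} + z_β) / d)².
z_{α/2} + z_β = 1.960 + 0.842 = 2.802.
n = 2 × (2.802 / 0.87)² = 2 × 3.221² = 2 × 10.37 = 20.7.
Round up to the next whole participant.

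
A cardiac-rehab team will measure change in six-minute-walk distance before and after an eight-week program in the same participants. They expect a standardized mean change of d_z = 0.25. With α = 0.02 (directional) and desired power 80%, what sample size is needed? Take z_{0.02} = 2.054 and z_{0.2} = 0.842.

For a paired (one-sample on differences) test: n = ((z_{α} + z_β) / d)².
z_{α} + z_β = 2.054 + 0.842 = 2.896.
n = (2.896 / 0.25)² = 11.584² = 134.19.
Round up.

n = 135 pairs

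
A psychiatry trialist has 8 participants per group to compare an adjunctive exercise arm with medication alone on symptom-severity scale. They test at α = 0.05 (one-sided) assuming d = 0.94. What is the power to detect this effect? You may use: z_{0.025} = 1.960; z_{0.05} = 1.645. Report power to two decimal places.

power ≈ 0.59

For two equal groups, power = Φ(d·√(n/2) − z_{α}).
d·√(n/2) = 0.94 × √(8/2) = 0.94 × 2.000 = 1.880.
z_β = 1.880 − 1.645 = 0.235.
Power = Φ(0.235) = 0.593.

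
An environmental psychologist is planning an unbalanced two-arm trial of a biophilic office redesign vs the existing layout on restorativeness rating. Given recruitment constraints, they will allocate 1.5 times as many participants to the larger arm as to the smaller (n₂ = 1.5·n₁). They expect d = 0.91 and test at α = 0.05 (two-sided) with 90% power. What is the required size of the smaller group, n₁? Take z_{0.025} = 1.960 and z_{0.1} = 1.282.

With allocation ratio k = n₂/n₁ = 1.5, Var(x̄₁−x̄₂) = σ²(1/n₁ + 1/(k·n₁)) = σ²·(k+1)/(k·n₁).
So n₁ = (1 + 1/k)·((z_{α/2} + z_β)/d)² = 1.667 × (3.242/0.91)².
n₁ = 1.667 × 12.69 = 21.2.
Round up: n₁ = 22, giving n₂ = 1.5 × 22 = 33.

n₁ = 22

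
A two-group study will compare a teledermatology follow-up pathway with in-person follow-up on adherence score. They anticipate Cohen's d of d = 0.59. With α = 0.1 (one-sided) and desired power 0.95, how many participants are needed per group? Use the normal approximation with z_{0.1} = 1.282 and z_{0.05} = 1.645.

For two independent groups with equal n: n = 2·((z_{α} + z_β) / d)².
z_{α} + z_β = 1.282 + 1.645 = 2.927.
n = 2 × (2.927 / 0.59)² = 2 × 4.961² = 2 × 24.61 = 49.2.
Round up to the next whole participant.

n = 50 per group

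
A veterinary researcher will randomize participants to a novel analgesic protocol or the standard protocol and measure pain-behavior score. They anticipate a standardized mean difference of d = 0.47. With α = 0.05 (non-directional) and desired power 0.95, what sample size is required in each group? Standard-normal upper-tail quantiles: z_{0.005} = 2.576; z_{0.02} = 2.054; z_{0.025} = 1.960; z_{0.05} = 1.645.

For two independent groups with equal n: n = 2·((z_{α/2} + z_β) / d)².
z_{α/2} + z_β = 1.960 + 1.645 = 3.605.
n = 2 × (3.605 / 0.47)² = 2 × 7.670² = 2 × 58.83 = 117.7.
Round up to the next whole participant.

n = 118 per group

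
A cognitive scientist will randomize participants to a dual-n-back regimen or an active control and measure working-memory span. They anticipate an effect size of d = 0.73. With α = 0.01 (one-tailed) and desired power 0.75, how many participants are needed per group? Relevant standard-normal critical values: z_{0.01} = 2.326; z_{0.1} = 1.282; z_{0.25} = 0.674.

For two independent groups with equal n: n = 2·((z_{α} + z_β) / d)².
z_{α} + z_β = 2.326 + 0.674 = 3.000.
n = 2 × (3.000 / 0.73)² = 2 × 4.110² = 2 × 16.89 = 33.8.
Round up to the next whole participant.

n = 34 per group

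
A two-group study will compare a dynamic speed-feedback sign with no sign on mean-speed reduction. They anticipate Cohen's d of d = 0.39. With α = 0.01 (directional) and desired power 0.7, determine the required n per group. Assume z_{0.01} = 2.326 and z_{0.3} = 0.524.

For two independent groups with equal n: n = 2·((z_{α} + z_β) / d)².
z_{α} + z_β = 2.326 + 0.524 = 2.850.
n = 2 × (2.850 / 0.39)² = 2 × 7.308² = 2 × 53.40 = 106.8.
Round up to the next whole participant.

n = 107 per group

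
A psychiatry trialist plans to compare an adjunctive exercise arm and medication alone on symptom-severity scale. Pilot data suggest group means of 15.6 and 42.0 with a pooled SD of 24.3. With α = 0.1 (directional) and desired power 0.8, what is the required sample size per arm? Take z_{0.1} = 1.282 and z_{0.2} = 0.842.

Cohen's d = |M₁ − M₂| / SD_pooled = |15.6 − 42.0| / 24.3 = 26.4 / 24.3 = 1.086.
For two independent groups with equal n: n = 2·((z_{α} + z_β) / d)².
z_{α} + z_β = 1.282 + 0.842 = 2.124.
n = 2 × (2.124 / 1.086)² = 2 × 1.956² = 2 × 3.83 = 7.7.
Round up to the next whole participant.

n = 8 per group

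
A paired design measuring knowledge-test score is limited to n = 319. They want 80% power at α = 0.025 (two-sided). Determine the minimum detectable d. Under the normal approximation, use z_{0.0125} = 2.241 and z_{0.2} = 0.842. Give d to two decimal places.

For a single sample (or paired design) of n = 319: d_min = (z_{α/2} + z_β)/√n.
z-sum = 2.241 + 0.842 = 3.083.
d_min = 3.083 / √319 = 3.083 / 17.861 = 0.173.

d_min ≈ 0.17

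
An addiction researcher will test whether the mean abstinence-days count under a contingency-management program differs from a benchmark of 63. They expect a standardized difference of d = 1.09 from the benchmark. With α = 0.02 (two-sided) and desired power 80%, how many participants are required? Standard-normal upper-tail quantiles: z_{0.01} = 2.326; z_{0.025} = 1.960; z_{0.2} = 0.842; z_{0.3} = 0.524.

For a one-sample test: n = ((z_{α/2} + z_β) / d)².
z_{α/2} + z_β = 2.326 + 0.842 = 3.168.
n = (3.168 / 1.09)² = 2.906² = 8.45.
Round up.

n = 9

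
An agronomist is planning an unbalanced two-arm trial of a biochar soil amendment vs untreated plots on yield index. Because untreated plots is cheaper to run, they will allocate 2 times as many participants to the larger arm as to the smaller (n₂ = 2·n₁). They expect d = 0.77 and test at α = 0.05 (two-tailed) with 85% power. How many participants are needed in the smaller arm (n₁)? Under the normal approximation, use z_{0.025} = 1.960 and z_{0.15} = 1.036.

n₁ = 23

With allocation ratio k = n₂/n₁ = 2, Var(x̄₁−x̄₂) = σ²(1/n₁ + 1/(k·n₁)) = σ²·(k+1)/(k·n₁).
So n₁ = (1 + 1/k)·((z_{α/2} + z_β)/d)² = 1.500 × (2.996/0.77)².
n₁ = 1.500 × 15.14 = 22.7.
Round up: n₁ = 23, giving n₂ = 2 × 23 = 46.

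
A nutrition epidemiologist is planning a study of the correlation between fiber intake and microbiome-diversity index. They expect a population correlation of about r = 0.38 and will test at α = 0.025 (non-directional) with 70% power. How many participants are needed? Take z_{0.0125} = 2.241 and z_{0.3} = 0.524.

Fisher's z: C = ½·ln((1+r)/(1−r)) = ½·ln(2.2258) = 0.4001.
n = ((z_{α/2} + z_β)/C)² + 3.
(2.241 + 0.524) / 0.4001 = 2.765 / 0.4001 = 6.911.
n = 6.911² + 3 = 47.76 + 3 = 50.8.
Round up.

n = 51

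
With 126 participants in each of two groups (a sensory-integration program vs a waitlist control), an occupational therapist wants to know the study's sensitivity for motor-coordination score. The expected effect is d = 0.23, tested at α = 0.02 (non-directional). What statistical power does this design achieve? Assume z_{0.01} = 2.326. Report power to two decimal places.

For two equal groups, power = Φ(d·√(n/2) − z_{α/2}).
d·√(n/2) = 0.23 × √(126/2) = 0.23 × 7.937 = 1.826.
z_β = 1.826 − 2.326 = -0.500.
Power = Φ(-0.500) = 0.308.

power ≈ 0.31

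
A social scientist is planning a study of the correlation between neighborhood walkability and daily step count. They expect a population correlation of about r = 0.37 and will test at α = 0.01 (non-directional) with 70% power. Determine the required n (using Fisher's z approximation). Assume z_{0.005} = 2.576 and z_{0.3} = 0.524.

Fisher's z: C = ½·ln((1+r)/(1−r)) = ½·ln(2.1746) = 0.3884.
n = ((z_{α/2} + z_β)/C)² + 3.
(2.576 + 0.524) / 0.3884 = 3.100 / 0.3884 = 7.981.
n = 7.981² + 3 = 63.70 + 3 = 66.7.
Round up.

n = 67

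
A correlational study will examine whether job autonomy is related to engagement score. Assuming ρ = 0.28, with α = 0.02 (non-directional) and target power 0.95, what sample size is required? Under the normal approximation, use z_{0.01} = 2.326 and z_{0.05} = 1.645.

Fisher's z: C = ½·ln((1+r)/(1−r)) = ½·ln(1.7778) = 0.2877.
n = ((z_{α/2} + z_β)/C)² + 3.
(2.326 + 1.645) / 0.2877 = 3.971 / 0.2877 = 13.803.
n = 13.803² + 3 = 190.51 + 3 = 193.5.
Round up.

n = 194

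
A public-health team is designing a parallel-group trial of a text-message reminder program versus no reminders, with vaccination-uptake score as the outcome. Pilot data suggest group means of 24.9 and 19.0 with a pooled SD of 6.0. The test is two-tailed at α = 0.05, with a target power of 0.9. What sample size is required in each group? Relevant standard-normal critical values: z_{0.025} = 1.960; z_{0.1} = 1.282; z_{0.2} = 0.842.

n = 22 per group

Cohen's d = |M₁ − M₂| / SD_pooled = |24.9 − 19.0| / 6.0 = 5.9 / 6.0 = 0.983.
For two independent groups with equal n: n = 2·((z_{α/2} + z_β) / d)².
z_{α/2} + z_β = 1.960 + 1.282 = 3.242.
n = 2 × (3.242 / 0.983)² = 2 × 3.298² = 2 × 10.88 = 21.8.
Round up to the next whole participant.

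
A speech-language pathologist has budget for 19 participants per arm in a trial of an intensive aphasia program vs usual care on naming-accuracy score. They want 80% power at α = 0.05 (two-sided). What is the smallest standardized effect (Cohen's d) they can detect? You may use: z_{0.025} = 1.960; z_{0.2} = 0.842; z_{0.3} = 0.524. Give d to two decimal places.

For two independent groups of n = 19 each: d_min = (z_{α/2} + z_β)·√(2/n).
z-sum = 1.960 + 0.842 = 2.802.
d_min = 2.802 × √(2/19) = 2.802 × 0.3244 = 0.909.

d_min ≈ 0.91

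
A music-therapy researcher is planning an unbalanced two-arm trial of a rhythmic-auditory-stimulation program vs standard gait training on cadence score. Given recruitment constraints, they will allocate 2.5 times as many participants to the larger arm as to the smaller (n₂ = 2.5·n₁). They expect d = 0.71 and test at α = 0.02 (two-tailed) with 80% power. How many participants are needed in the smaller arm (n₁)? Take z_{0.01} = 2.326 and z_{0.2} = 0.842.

With allocation ratio k = n₂/n₁ = 2.5, Var(x̄₁−x̄₂) = σ²(1/n₁ + 1/(k·n₁)) = σ²·(k+1)/(k·n₁).
So n₁ = (1 + 1/k)·((z_{α/2} + z_β)/d)² = 1.400 × (3.168/0.71)².
n₁ = 1.400 × 19.91 = 27.9.
Round up: n₁ = 28, giving n₂ = 2.5 × 28 = 70.

n₁ = 28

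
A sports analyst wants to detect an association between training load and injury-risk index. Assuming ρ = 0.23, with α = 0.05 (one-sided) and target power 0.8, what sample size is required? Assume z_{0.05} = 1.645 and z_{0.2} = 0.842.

Fisher's z: C = ½·ln((1+r)/(1−r)) = ½·ln(1.5974) = 0.2342.
n = ((z_{α} + z_β)/C)² + 3.
(1.645 + 0.842) / 0.2342 = 2.487 / 0.2342 = 10.619.
n = 10.619² + 3 = 112.77 + 3 = 115.8.
Round up.

n = 116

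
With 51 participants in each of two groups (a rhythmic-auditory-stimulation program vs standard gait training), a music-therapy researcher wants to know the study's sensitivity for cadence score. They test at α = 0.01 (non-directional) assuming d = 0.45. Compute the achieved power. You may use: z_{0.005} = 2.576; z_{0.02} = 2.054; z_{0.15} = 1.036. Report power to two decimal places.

For two equal groups, power = Φ(d·√(n/2) − z_{α/2}).
d·√(n/2) = 0.45 × √(51/2) = 0.45 × 5.050 = 2.272.
z_β = 2.272 − 2.576 = -0.304.
Power = Φ(-0.304) = 0.381.

power ≈ 0.38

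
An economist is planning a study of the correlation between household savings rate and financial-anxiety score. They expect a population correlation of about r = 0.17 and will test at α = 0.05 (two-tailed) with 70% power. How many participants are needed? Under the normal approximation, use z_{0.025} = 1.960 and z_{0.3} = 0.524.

n = 213

Fisher's z: C = ½·ln((1+r)/(1−r)) = ½·ln(1.4096) = 0.1717.
n = ((z_{α/2} + z_β)/C)² + 3.
(1.960 + 0.524) / 0.1717 = 2.484 / 0.1717 = 14.467.
n = 14.467² + 3 = 209.30 + 3 = 212.3.
Round up.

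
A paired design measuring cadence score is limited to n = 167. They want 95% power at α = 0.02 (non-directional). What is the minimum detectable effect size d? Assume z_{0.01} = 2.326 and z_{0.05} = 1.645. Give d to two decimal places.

d_min ≈ 0.31

For a single sample (or paired design) of n = 167: d_min = (z_{α/2} + z_β)/√n.
z-sum = 2.326 + 1.645 = 3.971.
d_min = 3.971 / √167 = 3.971 / 12.923 = 0.307.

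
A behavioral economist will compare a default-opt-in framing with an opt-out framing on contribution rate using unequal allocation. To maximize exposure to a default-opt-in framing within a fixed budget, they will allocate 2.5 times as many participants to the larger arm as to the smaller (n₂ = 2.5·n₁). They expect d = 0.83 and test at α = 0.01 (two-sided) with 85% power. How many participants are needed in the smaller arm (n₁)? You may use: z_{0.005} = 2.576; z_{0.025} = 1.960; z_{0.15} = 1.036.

n₁ = 27

With allocation ratio k = n₂/n₁ = 2.5, Var(x̄₁−x̄₂) = σ²(1/n₁ + 1/(k·n₁)) = σ²·(k+1)/(k·n₁).
So n₁ = (1 + 1/k)·((z_{α/2} + z_β)/d)² = 1.400 × (3.612/0.83)².
n₁ = 1.400 × 18.94 = 26.5.
Round up: n₁ = 27, giving n₂ = ⌈2.5 × 27⌉ = ⌈67.5⌉ = 68.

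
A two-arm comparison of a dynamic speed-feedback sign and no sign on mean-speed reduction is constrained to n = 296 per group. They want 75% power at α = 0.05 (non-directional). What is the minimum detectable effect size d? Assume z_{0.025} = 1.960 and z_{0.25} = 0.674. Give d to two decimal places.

For two independent groups of n = 296 each: d_min = (z_{α/2} + z_β)·√(2/n).
z-sum = 1.960 + 0.674 = 2.634.
d_min = 2.634 × √(2/296) = 2.634 × 0.0822 = 0.217.

d_min ≈ 0.22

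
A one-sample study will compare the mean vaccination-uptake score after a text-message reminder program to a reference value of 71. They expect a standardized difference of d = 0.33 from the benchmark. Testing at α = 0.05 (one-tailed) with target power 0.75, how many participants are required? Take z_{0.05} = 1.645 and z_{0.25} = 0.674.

For a one-sample test: n = ((z_{α} + z_β) / d)².
z_{α} + z_β = 1.645 + 0.674 = 2.319.
n = (2.319 / 0.33)² = 7.027² = 49.38.
Round up.

n = 50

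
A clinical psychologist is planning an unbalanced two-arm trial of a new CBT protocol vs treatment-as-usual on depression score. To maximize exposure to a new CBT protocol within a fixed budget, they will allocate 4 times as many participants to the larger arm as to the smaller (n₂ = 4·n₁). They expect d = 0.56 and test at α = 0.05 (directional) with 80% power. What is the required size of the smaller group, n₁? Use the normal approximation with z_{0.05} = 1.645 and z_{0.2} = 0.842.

n₁ = 25

With allocation ratio k = n₂/n₁ = 4, Var(x̄₁−x̄₂) = σ²(1/n₁ + 1/(k·n₁)) = σ²·(k+1)/(k·n₁).
So n₁ = (1 + 1/k)·((z_{α} + z_β)/d)² = 1.250 × (2.487/0.56)².
n₁ = 1.250 × 19.72 = 24.7.
Round up: n₁ = 25, giving n₂ = 4 × 25 = 100.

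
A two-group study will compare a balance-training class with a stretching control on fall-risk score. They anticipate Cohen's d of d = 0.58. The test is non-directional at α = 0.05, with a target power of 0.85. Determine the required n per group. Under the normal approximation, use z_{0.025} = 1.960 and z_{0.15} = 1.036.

For two independent groups with equal n: n = 2·((z_{α/2} + z_β) / d)².
z_{α/2} + z_β = 1.960 + 1.036 = 2.996.
n = 2 × (2.996 / 0.58)² = 2 × 5.166² = 2 × 26.68 = 53.4.
Round up to the next whole participant.

n = 54 per group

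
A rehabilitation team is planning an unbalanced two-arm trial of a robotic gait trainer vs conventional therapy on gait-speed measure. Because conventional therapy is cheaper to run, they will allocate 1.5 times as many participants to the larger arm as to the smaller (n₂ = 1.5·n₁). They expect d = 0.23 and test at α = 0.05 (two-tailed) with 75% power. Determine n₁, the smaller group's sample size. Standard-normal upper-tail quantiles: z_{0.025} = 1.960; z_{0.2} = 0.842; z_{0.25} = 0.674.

With allocation ratio k = n₂/n₁ = 1.5, Var(x̄₁−x̄₂) = σ²(1/n₁ + 1/(k·n₁)) = σ²·(k+1)/(k·n₁).
So n₁ = (1 + 1/k)·((z_{α/2} + z_β)/d)² = 1.667 × (2.634/0.23)².
n₁ = 1.667 × 131.15 = 218.6.
Round up: n₁ = 219, giving n₂ = ⌈1.5 × 219⌉ = ⌈328.5⌉ = 329.

n₁ = 219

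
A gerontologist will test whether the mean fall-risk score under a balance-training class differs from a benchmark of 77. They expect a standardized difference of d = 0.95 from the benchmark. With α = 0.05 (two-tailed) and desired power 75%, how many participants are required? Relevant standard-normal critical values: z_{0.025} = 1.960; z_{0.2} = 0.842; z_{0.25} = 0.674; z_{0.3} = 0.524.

n = 8

For a one-sample test: n = ((z_{α/2} + z_β) / d)².
z_{α/2} + z_β = 1.960 + 0.674 = 2.634.
n = (2.634 / 0.95)² = 2.773² = 7.69.
Round up.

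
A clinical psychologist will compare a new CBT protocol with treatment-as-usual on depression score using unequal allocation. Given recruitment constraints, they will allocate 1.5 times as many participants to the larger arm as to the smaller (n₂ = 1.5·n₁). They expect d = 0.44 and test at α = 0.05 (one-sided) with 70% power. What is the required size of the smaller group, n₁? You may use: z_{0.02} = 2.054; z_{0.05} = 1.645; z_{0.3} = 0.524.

With allocation ratio k = n₂/n₁ = 1.5, Var(x̄₁−x̄₂) = σ²(1/n₁ + 1/(k·n₁)) = σ²·(k+1)/(k·n₁).
So n₁ = (1 + 1/k)·((z_{α} + z_β)/d)² = 1.667 × (2.169/0.44)².
n₁ = 1.667 × 24.30 = 40.5.
Round up: n₁ = 41, giving n₂ = ⌈1.5 × 41⌉ = ⌈61.5⌉ = 62.

n₁ = 41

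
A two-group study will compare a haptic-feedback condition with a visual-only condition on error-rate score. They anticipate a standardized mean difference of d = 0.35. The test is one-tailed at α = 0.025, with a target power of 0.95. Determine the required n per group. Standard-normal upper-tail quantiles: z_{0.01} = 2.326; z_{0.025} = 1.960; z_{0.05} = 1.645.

n = 213 per group

For two independent groups with equal n: n = 2·((z_{α} + z_β) / d)².
z_{α} + z_β = 1.960 + 1.645 = 3.605.
n = 2 × (3.605 / 0.35)² = 2 × 10.300² = 2 × 106.09 = 212.2.
Round up to the next whole participant.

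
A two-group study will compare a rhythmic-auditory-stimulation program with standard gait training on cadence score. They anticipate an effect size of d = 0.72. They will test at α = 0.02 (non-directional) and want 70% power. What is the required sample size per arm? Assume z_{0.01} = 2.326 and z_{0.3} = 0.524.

For two independent groups with equal n: n = 2·((z_{α/2} + z_β) / d)².
z_{α/2} + z_β = 2.326 + 0.524 = 2.850.
n = 2 × (2.850 / 0.72)² = 2 × 3.958² = 2 × 15.67 = 31.3.
Round up to the next whole participant.

n = 32 per group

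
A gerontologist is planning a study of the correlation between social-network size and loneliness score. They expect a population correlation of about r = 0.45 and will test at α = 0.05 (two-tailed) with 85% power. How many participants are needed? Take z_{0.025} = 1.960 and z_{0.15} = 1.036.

Fisher's z: C = ½·ln((1+r)/(1−r)) = ½·ln(2.6364) = 0.4847.
n = ((z_{α/2} + z_β)/C)² + 3.
(1.960 + 1.036) / 0.4847 = 2.996 / 0.4847 = 6.181.
n = 6.181² + 3 = 38.21 + 3 = 41.2.
Round up.

n = 42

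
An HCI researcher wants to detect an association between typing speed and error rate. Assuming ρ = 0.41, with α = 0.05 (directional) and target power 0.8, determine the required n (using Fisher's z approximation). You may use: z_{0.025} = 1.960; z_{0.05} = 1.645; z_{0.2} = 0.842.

Fisher's z: C = ½·ln((1+r)/(1−r)) = ½·ln(2.3898) = 0.4356.
n = ((z_{α} + z_β)/C)² + 3.
(1.645 + 0.842) / 0.4356 = 2.487 / 0.4356 = 5.709.
n = 5.709² + 3 = 32.60 + 3 = 35.6.
Round up.

n = 36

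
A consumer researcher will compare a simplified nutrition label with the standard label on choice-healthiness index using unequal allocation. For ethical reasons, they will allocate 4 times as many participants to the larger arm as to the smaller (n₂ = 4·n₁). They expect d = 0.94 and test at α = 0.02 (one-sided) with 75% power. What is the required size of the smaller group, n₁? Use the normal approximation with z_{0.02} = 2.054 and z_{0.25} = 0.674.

n₁ = 11

With allocation ratio k = n₂/n₁ = 4, Var(x̄₁−x̄₂) = σ²(1/n₁ + 1/(k·n₁)) = σ²·(k+1)/(k·n₁).
So n₁ = (1 + 1/k)·((z_{α} + z_β)/d)² = 1.250 × (2.728/0.94)².
n₁ = 1.250 × 8.42 = 10.5.
Round up: n₁ = 11, giving n₂ = 4 × 11 = 44.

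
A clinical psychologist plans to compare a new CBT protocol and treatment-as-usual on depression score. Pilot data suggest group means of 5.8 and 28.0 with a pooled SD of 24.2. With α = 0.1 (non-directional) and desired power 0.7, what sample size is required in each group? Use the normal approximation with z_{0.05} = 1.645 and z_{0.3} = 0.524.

n = 12 per group

Cohen's d = |M₁ − M₂| / SD_pooled = |5.8 − 28.0| / 24.2 = 22.2 / 24.2 = 0.917.
For two independent groups with equal n: n = 2·((z_{α/2} + z_β) / d)².
z_{α/2} + z_β = 1.645 + 0.524 = 2.169.
n = 2 × (2.169 / 0.917)² = 2 × 2.365² = 2 × 5.59 = 11.2.
Round up to the next whole participant.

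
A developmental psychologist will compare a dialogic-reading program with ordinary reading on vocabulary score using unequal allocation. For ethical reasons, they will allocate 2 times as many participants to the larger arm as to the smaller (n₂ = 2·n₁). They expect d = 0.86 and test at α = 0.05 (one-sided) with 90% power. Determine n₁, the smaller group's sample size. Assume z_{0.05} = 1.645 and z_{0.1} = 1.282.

With allocation ratio k = n₂/n₁ = 2, Var(x̄₁−x̄₂) = σ²(1/n₁ + 1/(k·n₁)) = σ²·(k+1)/(k·n₁).
So n₁ = (1 + 1/k)·((z_{α} + z_β)/d)² = 1.500 × (2.927/0.86)².
n₁ = 1.500 × 11.58 = 17.4.
Round up: n₁ = 18, giving n₂ = 2 × 18 = 36.

n₁ = 18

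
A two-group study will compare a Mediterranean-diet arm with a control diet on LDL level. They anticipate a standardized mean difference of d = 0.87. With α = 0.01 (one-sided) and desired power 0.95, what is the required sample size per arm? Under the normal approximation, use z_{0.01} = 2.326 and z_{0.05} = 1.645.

For two independent groups with equal n: n = 2·((z_{α} + z_β) / d)².
z_{α} + z_β = 2.326 + 1.645 = 3.971.
n = 2 × (3.971 / 0.87)² = 2 × 4.564² = 2 × 20.83 = 41.7.
Round up to the next whole participant.

n = 42 per group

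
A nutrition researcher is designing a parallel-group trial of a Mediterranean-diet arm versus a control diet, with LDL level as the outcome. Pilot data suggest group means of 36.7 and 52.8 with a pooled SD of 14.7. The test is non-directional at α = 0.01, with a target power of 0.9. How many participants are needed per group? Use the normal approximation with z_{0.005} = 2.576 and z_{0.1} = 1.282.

Cohen's d = |M₁ − M₂| / SD_pooled = |36.7 − 52.8| / 14.7 = 16.1 / 14.7 = 1.095.
For two independent groups with equal n: n = 2·((z_{α/2} + z_β) / d)².
z_{α/2} + z_β = 2.576 + 1.282 = 3.858.
n = 2 × (3.858 / 1.095)² = 2 × 3.523² = 2 × 12.41 = 24.8.
Round up to the next whole participant.

n = 25 per group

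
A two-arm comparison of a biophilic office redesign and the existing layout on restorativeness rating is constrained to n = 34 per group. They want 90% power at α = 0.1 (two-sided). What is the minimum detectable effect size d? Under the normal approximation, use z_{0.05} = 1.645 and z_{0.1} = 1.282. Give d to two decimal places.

For two independent groups of n = 34 each: d_min = (z_{α/2} + z_β)·√(2/n).
z-sum = 1.645 + 1.282 = 2.927.
d_min = 2.927 × √(2/34) = 2.927 × 0.2425 = 0.710.

d_min ≈ 0.71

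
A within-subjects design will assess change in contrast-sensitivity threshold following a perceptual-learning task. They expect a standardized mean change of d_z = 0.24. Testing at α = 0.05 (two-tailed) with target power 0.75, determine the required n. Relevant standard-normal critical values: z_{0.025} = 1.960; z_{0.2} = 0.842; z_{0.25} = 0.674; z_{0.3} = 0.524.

For a paired (one-sample on differences) test: n = ((z_{α/2} + z_β) / d)².
z_{α/2} + z_β = 1.960 + 0.674 = 2.634.
n = (2.634 / 0.24)² = 10.975² = 120.45.
Round up.

n = 121 pairs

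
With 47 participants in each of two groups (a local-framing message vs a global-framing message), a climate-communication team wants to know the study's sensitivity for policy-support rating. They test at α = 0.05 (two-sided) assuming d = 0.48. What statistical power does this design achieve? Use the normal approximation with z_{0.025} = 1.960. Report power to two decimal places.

For two equal groups, power = Φ(d·√(n/2) − z_{α/2}).
d·√(n/2) = 0.48 × √(47/2) = 0.48 × 4.848 = 2.327.
z_β = 2.327 − 1.960 = 0.367.
Power = Φ(0.367) = 0.643.

power ≈ 0.64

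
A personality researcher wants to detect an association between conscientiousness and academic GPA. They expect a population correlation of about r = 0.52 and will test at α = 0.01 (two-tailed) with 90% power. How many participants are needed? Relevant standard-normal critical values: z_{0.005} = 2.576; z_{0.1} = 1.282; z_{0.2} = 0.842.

Fisher's z: C = ½·ln((1+r)/(1−r)) = ½·ln(3.1667) = 0.5763.
n = ((z_{α/2} + z_β)/C)² + 3.
(2.576 + 1.282) / 0.5763 = 3.858 / 0.5763 = 6.694.
n = 6.694² + 3 = 44.82 + 3 = 47.8.
Round up.

n = 48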